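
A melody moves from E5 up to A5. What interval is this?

perfect 4th

E to A spans four letter names (E-F-G-A): a fourth.
The perfect fourth spans 5 semitones, and E5 to A5 is exactly 5 semitones — so this is a perfect fourth.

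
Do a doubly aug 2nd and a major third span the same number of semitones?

Yes

A doubly augmented second = 4 semitones = a major third; enharmonically equal.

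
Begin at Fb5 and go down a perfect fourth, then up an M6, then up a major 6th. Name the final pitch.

Down a perfect fourth from Fb5: Cb5 (5 semitones down).
Up a major sixth from Cb5: Ab5 (9 semitones up).
A major sixth up from Ab5 is F6.

F6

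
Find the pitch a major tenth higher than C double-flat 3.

E double-flat 4

Three letters up from C (plus an octave) reaches E.
A major tenth spans 16 semitones, so from Cbb3 the target pitch is Ebb4.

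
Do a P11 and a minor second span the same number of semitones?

A perfect eleventh spans 17 semitones; a minor second spans 1 semitone. They differ by 16.

No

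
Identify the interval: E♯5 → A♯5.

E to A spans four letter names (E-F-G-A): a fourth.
E#5 to A#5 is 5 semitones, matching the perfect fourth exactly, so the quality is perfect.

perfect fourth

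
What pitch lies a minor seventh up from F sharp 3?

E 4

The seventh takes the letter from F up to E.
A minor seventh spans 10 semitones, so from F#3 the target pitch is E4.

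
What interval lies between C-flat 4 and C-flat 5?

perfect 8th

C to C is the same letter name, plus an octave, so the interval is some kind of octave.
The perfect octave spans 12 semitones, and Cb4 to Cb5 is exactly 12 semitones — so this is a perfect octave.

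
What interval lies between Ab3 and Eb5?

A to E spans five letter names (A-B-C-D-E), plus an octave — that makes it a twelfth of some quality.
Ab3 to Eb5 is 19 semitones, matching the perfect twelfth exactly, so the quality is perfect.
(Equivalently, a compound perfect fifth: a perfect fifth plus an octave.)

perfect twelfth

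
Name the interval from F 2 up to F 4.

F to F is the same letter name, plus 2 octaves, so the interval is some kind of fifteenth.
The perfect fifteenth spans 24 semitones, and F2 to F4 is exactly 24 semitones — so this is a perfect fifteenth.
(Equivalently, a compound perfect octave: a perfect octave plus an octave.)

P15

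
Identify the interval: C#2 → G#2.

C to G spans five letter names (C-D-E-F-G) — that makes it a fifth of some quality.
Counting semitones, C#2→G#2 is 7, which is the perfect fifth.

P5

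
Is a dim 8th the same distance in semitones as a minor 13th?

11 semitones (diminished octave) vs 20 semitones (minor thirteenth): not equal.

No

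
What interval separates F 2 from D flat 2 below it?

Descending from F2 to Db2 is the same interval as ascending Db2 to F2.
D to F spans three letter names (D-E-F), so the interval is some kind of third.
The major third spans 4 semitones, and Db2 to F2 is exactly 4 semitones — so this is a major third.

major third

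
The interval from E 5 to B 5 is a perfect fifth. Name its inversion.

The rule of nine gives the new number: 9 − 5 = 4, so a fifth becomes a fourth.
Quality inverts too: perfect stays perfect. That makes the inversion a perfect fourth.

P4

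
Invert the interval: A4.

The rule of nine gives the new number: 9 − 4 = 5, so a fourth becomes a fifth.
The quality also flips — augmented becomes diminished — giving a diminished fifth.

diminished 5th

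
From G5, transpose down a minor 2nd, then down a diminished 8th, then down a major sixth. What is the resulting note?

A minor second down from G5 is F#5.
Down a diminished octave from F#5: F##4 (11 semitones down).
Down a major sixth from F##4: A#3 (9 semitones down).

A#3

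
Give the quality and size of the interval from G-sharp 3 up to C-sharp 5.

G to C spans four letter names (G-A-B-C), plus an octave, so the interval is some kind of eleventh.
G#3 to C#5 is 17 semitones, matching the perfect eleventh exactly, so the quality is perfect.
(Equivalently, a compound perfect fourth: a perfect fourth plus an octave.)

perfect 11th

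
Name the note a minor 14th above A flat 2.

Seven letters up from A (plus an octave) reaches G.
A minor fourteenth is 22 semitones; 22 semitones up from Ab2 gives Gb4.

G flat 4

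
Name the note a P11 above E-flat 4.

A-flat 5

Four letters up from E (plus an octave) reaches A.
Moving 17 semitones up from Eb4 (the size of a perfect eleventh) reaches Ab5.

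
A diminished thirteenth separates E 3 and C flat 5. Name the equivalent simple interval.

Subtracting seven from the interval number removes an octave: 13 − 7 = 6.
So a diminished thirteenth is an octave plus a diminished sixth. The quality is unchanged.

diminished 6th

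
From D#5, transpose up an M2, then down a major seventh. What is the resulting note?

D#5 up a major second → E#5 (2 semitones).
A major seventh down from E#5 is F#4.

F#4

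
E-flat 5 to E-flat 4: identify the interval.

Descending from Eb5 to Eb4 is the same interval as ascending Eb4 to Eb5.
E to E is the same letter name, plus an octave — that makes it an octave of some quality.
The perfect octave spans 12 semitones, and Eb4 to Eb5 is exactly 12 semitones — so this is a perfect octave.

P8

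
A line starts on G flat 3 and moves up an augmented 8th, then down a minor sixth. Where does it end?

B 3

Gb3 up an augmented octave → G4 (13 semitones).
G4 down a minor sixth → B3 (8 semitones).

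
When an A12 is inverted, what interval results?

diminished 4th

First reduce the compound augmented twelfth to its simple form, an augmented fifth.
The rule of nine gives the new number: 9 − 5 = 4, so a fifth becomes a fourth.
Quality inverts too: augmented becomes diminished. That makes the inversion a diminished fourth.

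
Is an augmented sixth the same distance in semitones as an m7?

Yes

Both span 10 semitones: an augmented sixth and a minor seventh are the same chromatic distance.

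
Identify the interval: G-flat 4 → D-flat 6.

G to D spans five letter names (G-A-B-C-D), plus an octave — that makes it a twelfth of some quality.
Counting semitones, Gb4→Db6 is 19, which is the perfect twelfth.
(Equivalently, a compound perfect fifth: a perfect fifth plus an octave.)

perfect twelfth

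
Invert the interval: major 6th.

minor third

Inverted interval numbers add to nine, so a sixth pairs with a third (6 + 3 = 9).
And major becomes minor under inversion, so we get a minor third.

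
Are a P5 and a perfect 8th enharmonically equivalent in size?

No

7 semitones (perfect fifth) vs 12 semitones (perfect octave): not equal.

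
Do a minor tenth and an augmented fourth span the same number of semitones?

No

A minor tenth spans 15 semitones; an augmented fourth spans 6 semitones. They differ by 9.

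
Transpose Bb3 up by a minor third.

The third takes the letter from B up to D.
A minor third spans 3 semitones, so from Bb3 the target pitch is Db4.

Db4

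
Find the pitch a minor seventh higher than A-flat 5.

The seventh takes the letter from A up to G.
A minor seventh is 10 semitones; 10 semitones up from Ab5 gives Gb6.

G-flat 6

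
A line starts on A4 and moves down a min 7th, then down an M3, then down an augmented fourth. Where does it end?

Down a minor seventh from A4: B3 (10 semitones down).
Down a major third from B3: G3 (4 semitones down).
G3 down an augmented fourth → Db3 (6 semitones).

Db3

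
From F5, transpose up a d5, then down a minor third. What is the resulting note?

Ab5

A diminished fifth up from F5 is Cb6.
A minor third down from Cb6 is Ab5.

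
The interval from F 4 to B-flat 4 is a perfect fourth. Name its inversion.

perfect fifth

The rule of nine gives the new number: 9 − 4 = 5, so a fourth becomes a fifth.
The quality also flips — perfect stays perfect — giving a perfect fifth.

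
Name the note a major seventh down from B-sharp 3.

C-sharp 3

The seventh takes the letter from B down to C.
A major seventh spans 11 semitones, so from B#3 the target pitch is C#3.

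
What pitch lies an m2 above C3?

Db3

The second takes the letter from C up to D.
A minor second spans 1 semitone, so from C3 the target pitch is Db3.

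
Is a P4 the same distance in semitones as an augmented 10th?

No

A perfect fourth spans 5 semitones; an augmented tenth spans 17 semitones. They differ by 12.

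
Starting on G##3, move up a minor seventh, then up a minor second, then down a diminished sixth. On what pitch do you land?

B##3

A minor seventh up from G##3 is F##4.
Up a minor second from F##4: G#4 (1 semitone up).
Down a diminished sixth from G#4: B##3 (7 semitones down).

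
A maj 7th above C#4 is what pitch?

B#4

Seven letter names up from C: B.
A major seventh spans 11 semitones, so from C#4 the target pitch is B#4.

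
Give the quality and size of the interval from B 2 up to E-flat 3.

B to E spans four letter names (B-C-D-E), so the interval is some kind of fourth.
B2 to Eb3 spans 4 semitones — one semitone narrower than the perfect fourth (5) — giving a diminished fourth.

diminished fourth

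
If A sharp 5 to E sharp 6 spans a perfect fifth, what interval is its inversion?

P4

The rule of nine gives the new number: 9 − 5 = 4, so a fifth becomes a fourth.
The quality also flips — perfect stays perfect — giving a perfect fourth.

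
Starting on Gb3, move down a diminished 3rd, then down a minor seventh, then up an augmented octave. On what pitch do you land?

A diminished third down from Gb3 is E3.
E3 down a minor seventh → F#2 (10 semitones).
An augmented octave up from F#2 is F##3.

F##3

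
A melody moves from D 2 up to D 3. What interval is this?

perfect 8th

D to D is the same letter name, plus an octave, so the interval is some kind of octave.
D2 to D3 is 12 semitones, matching the perfect octave exactly, so the quality is perfect.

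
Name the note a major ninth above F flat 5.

G flat 6

Counting two letter names plus an octave up from F lands on G.
A major ninth spans 14 semitones, so from Fb5 the target pitch is Gb6.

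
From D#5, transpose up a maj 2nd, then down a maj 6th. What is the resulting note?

D#5 up a major second → E#5 (2 semitones).
Down a major sixth from E#5: G#4 (9 semitones down).

G#4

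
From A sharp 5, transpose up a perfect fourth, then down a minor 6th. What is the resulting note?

F double-sharp 5

Up a perfect fourth from A#5: D#6 (5 semitones up).
Down a minor sixth from D#6: F##5 (8 semitones down).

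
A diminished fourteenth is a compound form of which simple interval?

diminished 7th

Take out an octave (7 from the number): 14 − 7 = 7.
That makes a diminished fourteenth a compound diminished seventh — an octave plus a diminished seventh.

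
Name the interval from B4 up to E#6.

B to E spans four letter names (B-C-D-E), plus an octave — that makes it an eleventh of some quality.
A perfect eleventh would be 17 semitones; B4 to E#6 is 18, one semitone wider, so the interval is augmented.
(Equivalently, a compound augmented fourth: an augmented fourth plus an octave.)

augmented eleventh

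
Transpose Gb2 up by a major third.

Bb2

Counting three letter names up from G lands on B.
A major third is 4 semitones; 4 semitones up from Gb2 gives Bb2.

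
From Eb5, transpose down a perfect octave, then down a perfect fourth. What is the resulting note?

Down a perfect octave from Eb5: Eb4 (12 semitones down).
A perfect fourth down from Eb4 is Bb3.

Bb3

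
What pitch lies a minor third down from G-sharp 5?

Counting three letter names down from G lands on E.
A minor third is 3 semitones; 3 semitones down from G#5 gives E#5.

E-sharp 5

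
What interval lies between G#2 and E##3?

A6

G to E spans six letter names (G-A-B-C-D-E), so the interval is some kind of sixth.
G#2 to E##3 spans 10 semitones — one semitone wider than the major sixth (9) — giving an augmented sixth.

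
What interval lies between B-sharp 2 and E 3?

diminished fourth

B to E spans four letter names (B-C-D-E): a fourth.
The perfect fourth is 5 semitones; here we have 4, one semitone narrower: diminished.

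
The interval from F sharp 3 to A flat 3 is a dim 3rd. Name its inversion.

Inverted interval numbers add to nine, so a third pairs with a sixth (3 + 6 = 9).
And diminished becomes augmented under inversion, so we get an augmented sixth.

augmented 6th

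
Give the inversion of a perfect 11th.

P5

First reduce the compound perfect eleventh to its simple form, a perfect fourth.
The rule of nine gives the new number: 9 − 4 = 5, so a fourth becomes a fifth.
Quality inverts too: perfect stays perfect. That makes the inversion a perfect fifth.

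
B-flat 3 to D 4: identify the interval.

B to D spans three letter names (B-C-D): a third.
Bb3 to D4 is 4 semitones, matching the major third exactly, so the quality is major.

M3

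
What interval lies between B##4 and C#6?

d9

B to C spans two letter names (B-C), plus an octave, so the interval is some kind of ninth.
A major ninth would be 14 semitones; B##4 to C#6 is 12, two semitones narrower, so the interval is diminished.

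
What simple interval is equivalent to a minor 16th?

Take out 2 octaves (14 from the number): 16 − 14 = 2.
Quality carries through unchanged, so the simple form is a minor second.

minor 2nd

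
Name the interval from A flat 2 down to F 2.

m3

Descending from Ab2 to F2 is the same interval as ascending F2 to Ab2.
F to A spans three letter names (F-G-A), so the interval is some kind of third.
A major third would be 4 semitones, but F2 to Ab2 is 3 — one semitone narrower, making it a minor third.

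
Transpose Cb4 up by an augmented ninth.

The ninth's letter: C up two letter names plus an octave → D.
An augmented ninth spans 15 semitones, so from Cb4 the target pitch is D5.

D5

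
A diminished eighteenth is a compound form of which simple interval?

Take out 2 octaves (14 from the number): 18 − 14 = 4.
That makes a diminished eighteenth a compound diminished fourth — 2 octaves plus a diminished fourth.

diminished fourth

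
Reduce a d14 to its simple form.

d7

Subtracting seven from the interval number removes an octave: 14 − 7 = 7.
So a diminished fourteenth is an octave plus a diminished seventh. The quality is unchanged.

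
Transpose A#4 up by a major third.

C##5

The third takes the letter from A up to C.
A major third is 4 semitones; 4 semitones up from A#4 gives C##5.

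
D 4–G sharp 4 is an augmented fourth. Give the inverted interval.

diminished 5th

Inverted interval numbers add to nine, so a fourth pairs with a fifth (4 + 5 = 9).
Quality inverts too: augmented becomes diminished. That makes the inversion a diminished fifth.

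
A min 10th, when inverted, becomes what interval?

major 6th

First reduce the compound minor tenth to its simple form, a minor third.
Interval numbers invert to sum to nine: 3 + 6 = 9, so a third inverts to a sixth.
The quality also flips — minor becomes major — giving a major sixth.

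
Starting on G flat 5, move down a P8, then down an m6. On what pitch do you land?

B flat 3

Down a perfect octave from Gb5: Gb4 (12 semitones down).
A minor sixth down from Gb4 is Bb3.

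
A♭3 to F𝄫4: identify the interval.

diminished 6th

A to F spans six letter names (A-B-C-D-E-F), so the interval is some kind of sixth.
Ab3 to Fbb4 spans 7 semitones — two semitones narrower than the major sixth (9) — giving a diminished sixth.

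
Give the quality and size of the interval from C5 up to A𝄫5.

C to A spans six letter names (C-D-E-F-G-A), so the interval is some kind of sixth.
The major sixth is 9 semitones; here we have 7, two semitones narrower: diminished.

diminished sixth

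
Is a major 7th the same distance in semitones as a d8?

A major seventh spans 11 semitones, and a diminished octave also spans 11 semitones — they're enharmonic.

Yes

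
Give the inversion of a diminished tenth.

First reduce the compound diminished tenth to its simple form, a diminished third.
Inverted interval numbers add to nine, so a third pairs with a sixth (3 + 6 = 9).
Quality inverts too: diminished becomes augmented. That makes the inversion an augmented sixth.

augmented 6th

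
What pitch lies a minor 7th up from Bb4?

Ab5

Seven letter names up from B: A.
Moving 10 semitones up from Bb4 (the size of a minor seventh) reaches Ab5.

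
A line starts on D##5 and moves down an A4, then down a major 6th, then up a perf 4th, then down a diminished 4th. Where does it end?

Down an augmented fourth from D##5: A#4 (6 semitones down).
A#4 down a major sixth → C#4 (9 semitones).
C#4 up a perfect fourth → F#4 (5 semitones).
F#4 down a diminished fourth → C##4 (4 semitones).

C##4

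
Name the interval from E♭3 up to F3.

M2

E to F spans two letter names (E-F) — that makes it a second of some quality.
Counting semitones, Eb3→F3 is 2, which is the major second.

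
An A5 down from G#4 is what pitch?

C4

Counting five letter names down from G lands on C.
An augmented fifth spans 8 semitones, so from G#4 the target pitch is C4.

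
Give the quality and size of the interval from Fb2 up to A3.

F to A spans three letter names (F-G-A), plus an octave, so the interval is some kind of tenth.
A major tenth would be 16 semitones; Fb2 to A3 is 17, one semitone wider, so the interval is augmented.
(Equivalently, a compound augmented third: an augmented third plus an octave.)

A10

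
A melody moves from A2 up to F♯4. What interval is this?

major thirteenth

A to F spans six letter names (A-B-C-D-E-F), plus an octave, so the interval is some kind of thirteenth.
The major thirteenth spans 21 semitones, and A2 to F#4 is exactly 21 semitones — so this is a major thirteenth.
(Equivalently, a compound major sixth: a major sixth plus an octave.)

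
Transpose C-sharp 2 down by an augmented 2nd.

The second takes the letter from C down to B.
Moving 3 semitones down from C#2 (the size of an augmented second) reaches Bb1.

B-flat 1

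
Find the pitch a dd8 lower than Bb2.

B#1

For an octave the letter name doesn't change: still B, an octave down.
Moving 10 semitones down from Bb2 (the size of a doubly diminished octave) reaches B#1.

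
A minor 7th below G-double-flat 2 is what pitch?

Counting seven letter names down from G lands on A.
Moving 10 semitones down from Gbb2 (the size of a minor seventh) reaches Abb1.

A-double-flat 1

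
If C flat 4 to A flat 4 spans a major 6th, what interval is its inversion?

m3

The rule of nine gives the new number: 9 − 6 = 3, so a sixth becomes a third.
The quality also flips — major becomes minor — giving a minor third.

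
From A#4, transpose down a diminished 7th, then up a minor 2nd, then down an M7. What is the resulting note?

D#3

A#4 down a diminished seventh → B##3 (9 semitones).
Up a minor second from B##3: C##4 (1 semitone up).
A major seventh down from C##4 is D#3.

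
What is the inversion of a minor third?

Inverted interval numbers add to nine, so a third pairs with a sixth (3 + 6 = 9).
Quality inverts too: minor becomes major. That makes the inversion a major sixth.

M6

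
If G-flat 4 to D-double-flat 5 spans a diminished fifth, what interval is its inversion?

Interval numbers invert to sum to nine: 5 + 4 = 9, so a fifth inverts to a fourth.
The quality also flips — diminished becomes augmented — giving an augmented fourth.

augmented 4th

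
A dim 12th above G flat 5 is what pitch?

Counting five letter names plus an octave up from G lands on D.
Moving 18 semitones up from Gb5 (the size of a diminished twelfth) reaches Dbb7.

D double-flat 7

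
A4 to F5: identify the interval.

A to F spans six letter names (A-B-C-D-E-F), so the interval is some kind of sixth.
A4 to F5 is 8 semitones, a half step short of the major sixth (9), so this is minor.

m6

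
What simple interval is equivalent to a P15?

P8

Subtracting seven from the interval number removes an octave: 15 − 7 = 8.
So a perfect fifteenth is an octave plus a perfect octave. The quality is unchanged.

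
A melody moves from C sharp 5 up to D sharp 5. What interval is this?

C to D spans two letter names (C-D): a second.
Counting semitones, C#5→D#5 is 2, which is the major second.

major second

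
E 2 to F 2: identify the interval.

E to F spans two letter names (E-F), so the interval is some kind of second.
A major second would be 2 semitones, but E2 to F2 is 1 — one semitone narrower, making it a minor second.

minor second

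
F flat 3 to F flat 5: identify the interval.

perfect 15th

F to F is the same letter name, plus 2 octaves, so the interval is some kind of fifteenth.
Fb3 to Fb5 is 24 semitones, matching the perfect fifteenth exactly, so the quality is perfect.
(Equivalently, a compound perfect octave: a perfect octave plus an octave.)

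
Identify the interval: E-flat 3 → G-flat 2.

Descending from Eb3 to Gb2 is the same interval as ascending Gb2 to Eb3.
G to E spans six letter names (G-A-B-C-D-E): a sixth.
The major sixth spans 9 semitones, and Gb2 to Eb3 is exactly 9 semitones — so this is a major sixth.

major sixth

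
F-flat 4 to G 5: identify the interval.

F to G spans two letter names (F-G), plus an octave — that makes it a ninth of some quality.
A major ninth would be 14 semitones; Fb4 to G5 is 15, one semitone wider, so the interval is augmented.
(Equivalently, a compound augmented second: an augmented second plus an octave.)

augmented ninth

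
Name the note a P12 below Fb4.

Counting five letter names plus an octave down from F lands on B.
A perfect twelfth spans 19 semitones, so from Fb4 the target pitch is Bbb2.

Bbb2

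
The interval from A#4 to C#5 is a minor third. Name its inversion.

major sixth

Interval numbers invert to sum to nine: 3 + 6 = 9, so a third inverts to a sixth.
And minor becomes major under inversion, so we get a major sixth.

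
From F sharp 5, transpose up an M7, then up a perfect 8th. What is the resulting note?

A major seventh up from F#5 is E#6.
A perfect octave up from E#6 is E#7.

E sharp 7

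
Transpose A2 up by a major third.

The third takes the letter from A up to C.
A major third spans 4 semitones, so from A2 the target pitch is C#3.

C#3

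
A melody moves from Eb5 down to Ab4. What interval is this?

P5

Descending from Eb5 to Ab4 is the same interval as ascending Ab4 to Eb5.
A to E spans five letter names (A-B-C-D-E): a fifth.
Counting semitones, Ab4→Eb5 is 7, which is the perfect fifth.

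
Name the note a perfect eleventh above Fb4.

Four letters up from F (plus an octave) reaches B.
A perfect eleventh spans 17 semitones, so from Fb4 the target pitch is Bbb5.

Bbb5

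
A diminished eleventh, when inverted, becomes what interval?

A5

First reduce the compound diminished eleventh to its simple form, a diminished fourth.
Inverted interval numbers add to nine, so a fourth pairs with a fifth (4 + 5 = 9).
Quality inverts too: diminished becomes augmented. That makes the inversion an augmented fifth.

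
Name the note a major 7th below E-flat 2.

Counting seven letter names down from E lands on F.
A major seventh spans 11 semitones, so from Eb2 the target pitch is Fb1.

F-flat 1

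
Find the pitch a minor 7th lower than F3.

G2

The seventh takes the letter from F down to G.
Moving 10 semitones down from F3 (the size of a minor seventh) reaches G2.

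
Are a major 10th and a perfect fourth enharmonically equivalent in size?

16 semitones (major tenth) vs 5 semitones (perfect fourth): not equal.

No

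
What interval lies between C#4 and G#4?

C to G spans five letter names (C-D-E-F-G) — that makes it a fifth of some quality.
C#4 to G#4 is 7 semitones, matching the perfect fifth exactly, so the quality is perfect.

perfect fifth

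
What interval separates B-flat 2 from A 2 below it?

minor 2nd

Descending from Bb2 to A2 is the same interval as ascending A2 to Bb2.
A to B spans two letter names (A-B), so the interval is some kind of second.
At 1 semitone, A2→Bb2 falls one short of a major second: minor.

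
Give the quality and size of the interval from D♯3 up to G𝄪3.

D to G spans four letter names (D-E-F-G) — that makes it a fourth of some quality.
A perfect fourth would be 5 semitones; D#3 to G##3 is 6, one semitone wider, so the interval is augmented.

augmented fourth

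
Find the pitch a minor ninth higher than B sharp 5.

The ninth's letter: B up two letter names plus an octave → C.
A minor ninth is 13 semitones; 13 semitones up from B#5 gives C#7.

C sharp 7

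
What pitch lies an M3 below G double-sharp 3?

E sharp 3

Three letter names down from G: E.
A major third is 4 semitones; 4 semitones down from G##3 gives E#3.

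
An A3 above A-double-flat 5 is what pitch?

C 6

The third takes the letter from A up to C.
An augmented third spans 5 semitones, so from Abb5 the target pitch is C6.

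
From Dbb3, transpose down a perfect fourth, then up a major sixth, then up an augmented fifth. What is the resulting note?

C4

Down a perfect fourth from Dbb3: Abb2 (5 semitones down).
Up a major sixth from Abb2: Fb3 (9 semitones up).
An augmented fifth up from Fb3 is C4.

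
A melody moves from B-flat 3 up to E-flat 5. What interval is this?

B to E spans four letter names (B-C-D-E), plus an octave — that makes it an eleventh of some quality.
Bb3 to Eb5 is 17 semitones, matching the perfect eleventh exactly, so the quality is perfect.
(Equivalently, a compound perfect fourth: a perfect fourth plus an octave.)

P11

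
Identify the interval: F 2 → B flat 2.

perfect fourth

F to B spans four letter names (F-G-A-B): a fourth.
The perfect fourth spans 5 semitones, and F2 to Bb2 is exactly 5 semitones — so this is a perfect fourth.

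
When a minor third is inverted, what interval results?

Interval numbers invert to sum to nine: 3 + 6 = 9, so a third inverts to a sixth.
The quality also flips — minor becomes major — giving a major sixth.

major 6th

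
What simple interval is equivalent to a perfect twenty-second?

perfect octave

Each octave removed subtracts seven from the number: 22 − 14 = 8.
That makes a perfect twenty-second a compound perfect octave — 2 octaves plus a perfect octave.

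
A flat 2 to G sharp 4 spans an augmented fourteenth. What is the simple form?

Subtracting seven from the interval number removes an octave: 14 − 7 = 7.
That makes an augmented fourteenth a compound augmented seventh — an octave plus an augmented seventh.

A7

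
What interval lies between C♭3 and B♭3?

C to B spans seven letter names (C-D-E-F-G-A-B) — that makes it a seventh of some quality.
The major seventh spans 11 semitones, and Cb3 to Bb3 is exactly 11 semitones — so this is a major seventh.

major seventh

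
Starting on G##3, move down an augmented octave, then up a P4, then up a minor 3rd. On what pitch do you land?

Down an augmented octave from G##3: G#2 (13 semitones down).
G#2 up a perfect fourth → C#3 (5 semitones).
A minor third up from C#3 is E3.

E3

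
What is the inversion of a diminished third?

augmented 6th

Interval numbers invert to sum to nine: 3 + 6 = 9, so a third inverts to a sixth.
And diminished becomes augmented under inversion, so we get an augmented sixth.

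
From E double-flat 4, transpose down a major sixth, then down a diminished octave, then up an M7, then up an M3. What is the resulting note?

Ebb4 down a major sixth → Gbb3 (9 semitones).
Down a diminished octave from Gbb3: Gb2 (11 semitones down).
Gb2 up a major seventh → F3 (11 semitones).
A major third up from F3 is A3.

A 3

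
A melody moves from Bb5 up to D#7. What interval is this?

B to D spans three letter names (B-C-D), plus an octave: a tenth.
Bb5 to D#7 spans 17 semitones — one semitone wider than the major tenth (16) — giving an augmented tenth.
(Equivalently, a compound augmented third: an augmented third plus an octave.)

augmented tenth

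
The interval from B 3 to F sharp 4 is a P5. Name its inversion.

perfect fourth

Inverted interval numbers add to nine, so a fifth pairs with a fourth (5 + 4 = 9).
Quality inverts too: perfect stays perfect. That makes the inversion a perfect fourth.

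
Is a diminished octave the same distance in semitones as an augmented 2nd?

A diminished octave spans 11 semitones; an augmented second spans 3 semitones. They differ by 8.

No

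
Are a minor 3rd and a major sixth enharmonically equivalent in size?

No

3 semitones (minor third) vs 9 semitones (major sixth): not equal.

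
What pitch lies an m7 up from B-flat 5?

Counting seven letter names up from B lands on A.
A minor seventh is 10 semitones; 10 semitones up from Bb5 gives Ab6.

A-flat 6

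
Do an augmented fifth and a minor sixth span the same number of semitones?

Yes

An augmented fifth spans 8 semitones, and a minor sixth also spans 8 semitones — they're enharmonic.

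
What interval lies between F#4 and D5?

minor sixth

F to D spans six letter names (F-G-A-B-C-D) — that makes it a sixth of some quality.
F#4 to D5 is 8 semitones, a half step short of the major sixth (9), so this is minor.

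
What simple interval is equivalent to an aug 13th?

Subtracting seven from the interval number removes an octave: 13 − 7 = 6.
Quality carries through unchanged, so the simple form is an augmented sixth.

augmented 6th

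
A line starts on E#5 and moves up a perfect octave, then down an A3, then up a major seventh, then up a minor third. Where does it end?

D7

A perfect octave up from E#5 is E#6.
Down an augmented third from E#6: C6 (5 semitones down).
Up a major seventh from C6: B6 (11 semitones up).
Up a minor third from B6: D7 (3 semitones up).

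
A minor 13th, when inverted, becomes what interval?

major 3rd

First reduce the compound minor thirteenth to its simple form, a minor sixth.
Inverted interval numbers add to nine, so a sixth pairs with a third (6 + 3 = 9).
And minor becomes major under inversion, so we get a major third.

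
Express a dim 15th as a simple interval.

d8

Subtracting seven from the interval number removes an octave: 15 − 7 = 8.
So a diminished fifteenth is an octave plus a diminished octave. The quality is unchanged.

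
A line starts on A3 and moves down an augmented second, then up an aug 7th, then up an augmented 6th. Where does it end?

An augmented second down from A3 is Gb3.
Up an augmented seventh from Gb3: F#4 (12 semitones up).
An augmented sixth up from F#4 is D##5.

D##5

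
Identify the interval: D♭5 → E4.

d7

Descending from Db5 to E4 is the same interval as ascending E4 to Db5.
E to D spans seven letter names (E-F-G-A-B-C-D) — that makes it a seventh of some quality.
E4 to Db5 spans 9 semitones — two semitones narrower than the major seventh (11) — giving a diminished seventh.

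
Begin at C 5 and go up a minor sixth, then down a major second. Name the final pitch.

G flat 5

A minor sixth up from C5 is Ab5.
A major second down from Ab5 is Gb5.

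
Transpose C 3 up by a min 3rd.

Counting three letter names up from C lands on E.
A minor third is 3 semitones; 3 semitones up from C3 gives Eb3.

E-flat 3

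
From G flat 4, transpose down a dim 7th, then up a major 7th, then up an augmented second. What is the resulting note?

Gb4 down a diminished seventh → A3 (9 semitones).
A major seventh up from A3 is G#4.
G#4 up an augmented second → A##4 (3 semitones).

A double-sharp 4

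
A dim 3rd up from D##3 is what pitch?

F#3

Three letter names up from D: F.
Moving 2 semitones up from D##3 (the size of a diminished third) reaches F#3.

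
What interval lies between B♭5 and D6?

M3

B to D spans three letter names (B-C-D): a third.
The major third spans 4 semitones, and Bb5 to D6 is exactly 4 semitones — so this is a major third.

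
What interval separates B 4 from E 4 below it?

Descending from B4 to E4 is the same interval as ascending E4 to B4.
E to B spans five letter names (E-F-G-A-B): a fifth.
E4 to B4 is 7 semitones, matching the perfect fifth exactly, so the quality is perfect.

P5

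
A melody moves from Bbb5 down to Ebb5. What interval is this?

perfect fifth

Descending from Bbb5 to Ebb5 is the same interval as ascending Ebb5 to Bbb5.
E to B spans five letter names (E-F-G-A-B) — that makes it a fifth of some quality.
Ebb5 to Bbb5 is 7 semitones, matching the perfect fifth exactly, so the quality is perfect.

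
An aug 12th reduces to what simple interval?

Each octave removed subtracts seven from the number: 12 − 7 = 5.
Quality carries through unchanged, so the simple form is an augmented fifth.

augmented 5th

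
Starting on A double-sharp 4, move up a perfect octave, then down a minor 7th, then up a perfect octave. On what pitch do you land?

Up a perfect octave from A##4: A##5 (12 semitones up).
Down a minor seventh from A##5: B##4 (10 semitones down).
Up a perfect octave from B##4: B##5 (12 semitones up).

B double-sharp 5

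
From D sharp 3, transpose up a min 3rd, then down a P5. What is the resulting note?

B 2

Up a minor third from D#3: F#3 (3 semitones up).
Down a perfect fifth from F#3: B2 (7 semitones down).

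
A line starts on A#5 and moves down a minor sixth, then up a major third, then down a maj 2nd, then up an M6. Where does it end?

B##5

Down a minor sixth from A#5: C##5 (8 semitones down).
Up a major third from C##5: E##5 (4 semitones up).
E##5 down a major second → D##5 (2 semitones).
Up a major sixth from D##5: B##5 (9 semitones up).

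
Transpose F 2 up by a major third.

Three letter names up from F: A.
Moving 4 semitones up from F2 (the size of a major third) reaches A2.

A 2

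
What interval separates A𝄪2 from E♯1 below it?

Descending from A##2 to E#1 is the same interval as ascending E#1 to A##2.
E to A spans four letter names (E-F-G-A), plus an octave — that makes it an eleventh of some quality.
The perfect eleventh is 17 semitones; here we have 18, one semitone wider: augmented.
(Equivalently, a compound augmented fourth: an augmented fourth plus an octave.)

augmented eleventh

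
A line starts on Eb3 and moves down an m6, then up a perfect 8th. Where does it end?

Eb3 down a minor sixth → G2 (8 semitones).
Up a perfect octave from G2: G3 (12 semitones up).

G3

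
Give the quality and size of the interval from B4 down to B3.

Descending from B4 to B3 is the same interval as ascending B3 to B4.
B to B is the same letter name, plus an octave, so the interval is some kind of octave.
Counting semitones, B3→B4 is 12, which is the perfect octave.

perfect 8th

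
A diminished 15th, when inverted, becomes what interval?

First reduce the compound diminished fifteenth to its simple form, a diminished octave.
Inverted interval numbers add to nine, so an octave pairs with a unison (8 + 1 = 9).
And diminished becomes augmented under inversion, so we get an augmented unison.

augmented 1st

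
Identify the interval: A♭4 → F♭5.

minor sixth

A to F spans six letter names (A-B-C-D-E-F) — that makes it a sixth of some quality.
At 8 semitones, Ab4→Fb5 falls one short of a major sixth: minor.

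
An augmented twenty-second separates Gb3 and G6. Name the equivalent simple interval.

augmented 8th

Each octave removed subtracts seven from the number: 22 − 14 = 8.
Quality carries through unchanged, so the simple form is an augmented octave.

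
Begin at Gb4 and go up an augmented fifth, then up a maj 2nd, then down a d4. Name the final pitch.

An augmented fifth up from Gb4 is D5.
A major second up from D5 is E5.
A diminished fourth down from E5 is B#4.

B#4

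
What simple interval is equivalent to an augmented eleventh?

Take out an octave (7 from the number): 11 − 7 = 4.
That makes an augmented eleventh a compound augmented fourth — an octave plus an augmented fourth.

A4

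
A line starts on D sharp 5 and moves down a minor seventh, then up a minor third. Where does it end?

G sharp 4

D#5 down a minor seventh → E#4 (10 semitones).
E#4 up a minor third → G#4 (3 semitones).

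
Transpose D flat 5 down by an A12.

Counting five letter names plus an octave down from D lands on G.
An augmented twelfth is 20 semitones; 20 semitones down from Db5 gives Gbb3.

G double-flat 3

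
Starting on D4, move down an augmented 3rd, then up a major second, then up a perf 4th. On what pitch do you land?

Down an augmented third from D4: Bbb3 (5 semitones down).
Bbb3 up a major second → Cb4 (2 semitones).
A perfect fourth up from Cb4 is Fb4.

Fb4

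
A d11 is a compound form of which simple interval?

d4

Subtracting seven from the interval number removes an octave: 11 − 7 = 4.
That makes a diminished eleventh a compound diminished fourth — an octave plus a diminished fourth.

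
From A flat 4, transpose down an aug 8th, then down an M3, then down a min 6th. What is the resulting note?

A double-flat 2

Down an augmented octave from Ab4: Abb3 (13 semitones down).
Abb3 down a major third → Fbb3 (4 semitones).
A minor sixth down from Fbb3 is Abb2.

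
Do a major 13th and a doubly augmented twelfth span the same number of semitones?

A major thirteenth spans 21 semitones, and a doubly augmented twelfth also spans 21 semitones — they're enharmonic.

Yes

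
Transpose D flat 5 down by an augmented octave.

D double-flat 4

For an octave the letter name doesn't change: still D, an octave down.
Moving 13 semitones down from Db5 (the size of an augmented octave) reaches Dbb4.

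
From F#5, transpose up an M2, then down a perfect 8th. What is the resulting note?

Up a major second from F#5: G#5 (2 semitones up).
G#5 down a perfect octave → G#4 (12 semitones).

G#4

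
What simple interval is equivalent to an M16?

Subtracting seven from the interval number removes an octave: 16 − 14 = 2.
Quality carries through unchanged, so the simple form is a major second.

major 2nd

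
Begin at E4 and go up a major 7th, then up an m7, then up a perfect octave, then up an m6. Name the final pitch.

A major seventh up from E4 is D#5.
D#5 up a minor seventh → C#6 (10 semitones).
A perfect octave up from C#6 is C#7.
C#7 up a minor sixth → A7 (8 semitones).

A7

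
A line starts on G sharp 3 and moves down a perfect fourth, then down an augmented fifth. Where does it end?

Down a perfect fourth from G#3: D#3 (5 semitones down).
Down an augmented fifth from D#3: G2 (8 semitones down).

G 2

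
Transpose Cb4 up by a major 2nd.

Db4

The second takes the letter from C up to D.
A major second spans 2 semitones, so from Cb4 the target pitch is Db4.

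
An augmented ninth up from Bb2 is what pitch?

The ninth's letter: B up two letter names plus an octave → C.
An augmented ninth is 15 semitones; 15 semitones up from Bb2 gives C#4.

C#4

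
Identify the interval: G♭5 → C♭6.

perfect 4th

G to C spans four letter names (G-A-B-C): a fourth.
Gb5 to Cb6 is 5 semitones, matching the perfect fourth exactly, so the quality is perfect.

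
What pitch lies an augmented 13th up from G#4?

E##6

The thirteenth's letter: G up six letter names plus an octave → E.
An augmented thirteenth is 22 semitones; 22 semitones up from G#4 gives E##6.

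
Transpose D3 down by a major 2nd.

C3

Two letter names down from D: C.
A major second spans 2 semitones, so from D3 the target pitch is C3.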